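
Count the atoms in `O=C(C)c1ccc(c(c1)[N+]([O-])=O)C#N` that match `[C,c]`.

Check the 14 heavy atoms by environment: 6× c (aromatic) → match; 3× C → match; 2× O → no; 1× N (charge +1) → no; 1× O (charge -1) → no; 1× N → no.
Summing the matching environments: 6 + 3 = 9 matching atoms.

9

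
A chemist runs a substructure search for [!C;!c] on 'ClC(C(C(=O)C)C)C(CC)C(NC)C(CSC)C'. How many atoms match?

4

The query [!C;!c] means: neither aliphatic nor aromatic carbon — same as [!#6].
Check the 18 heavy atoms by environment: 14× C → no; 1× Cl → match; 1× O → match; 1× N → match; 1× S → match.
Summing the matching environments: 1 + 1 + 1 + 1 = 4 matching atoms.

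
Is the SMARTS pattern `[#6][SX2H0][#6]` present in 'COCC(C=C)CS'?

No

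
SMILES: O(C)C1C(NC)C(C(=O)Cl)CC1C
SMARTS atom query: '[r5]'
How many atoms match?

5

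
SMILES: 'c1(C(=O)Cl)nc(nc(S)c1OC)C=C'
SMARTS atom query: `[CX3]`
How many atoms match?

3

The query [CX3] means: C with X3: aliphatic carbon with exactly 3 total connections.
Check the 14 heavy atoms by environment: 2× n (aromatic, X2) → no; 4× c (aromatic, X3) → no; 3× C (X3) → match; 1× S (X2) → no; 1× O (X1) → no; 1× Cl (X1) → no; 1× O (X2) → no; 1× C (X4) → no.
That gives 3 matching atoms.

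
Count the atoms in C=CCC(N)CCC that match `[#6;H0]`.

0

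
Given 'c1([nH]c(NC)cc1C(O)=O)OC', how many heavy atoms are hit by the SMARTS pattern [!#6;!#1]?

5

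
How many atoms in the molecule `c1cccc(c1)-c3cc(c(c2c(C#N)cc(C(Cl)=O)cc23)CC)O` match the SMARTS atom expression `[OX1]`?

1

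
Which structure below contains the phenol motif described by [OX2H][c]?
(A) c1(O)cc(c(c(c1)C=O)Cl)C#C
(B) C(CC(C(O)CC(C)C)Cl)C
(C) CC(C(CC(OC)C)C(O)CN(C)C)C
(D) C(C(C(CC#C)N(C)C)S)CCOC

[OX2H][c] describes a hydroxyl oxygen attached to an aromatic carbon (a phenol).
(A) contains a hydroxyl group (-OH), which satisfies every atom and bond constraint.
(B) has a hydroxyl group (-OH) but the -OH is on an aliphatic carbon, not an aromatic c.
(C) has a hydroxyl group (-OH) but the -OH is on an aliphatic carbon, not an aromatic c.
(D) has a methoxy ether (-OCH3) but the oxygen has H0, not H1.
So the answer is (A).

A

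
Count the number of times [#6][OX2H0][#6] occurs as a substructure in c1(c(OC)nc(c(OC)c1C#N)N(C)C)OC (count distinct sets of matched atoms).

[#6][OX2H0][#6] is the SMARTS for an ether: an aliphatic oxygen bridging two carbons with no H on the oxygen.
The molecule carries 3 separate instances of a methoxy ether (-OCH3) meeting every constraint; each maps to a distinct set of atoms, giving 3 matches.

3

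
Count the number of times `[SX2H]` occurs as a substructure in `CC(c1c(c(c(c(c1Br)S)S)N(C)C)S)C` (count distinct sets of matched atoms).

[SX2H] is the SMARTS for a thiol: an aliphatic sulfur with two connections, one being H.
The molecule carries 3 separate instances of a thiol (-SH) meeting every constraint; each maps to a distinct set of atoms, giving 3 matches.

3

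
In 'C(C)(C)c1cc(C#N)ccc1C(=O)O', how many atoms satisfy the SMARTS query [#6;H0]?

The query [#6;H0] means: any carbon with no attached hydrogen.
Check the 14 heavy atoms by environment: 3× c (aromatic, H1) → no; 3× c (aromatic, H0) → match; 2× C (H0) → match; 1× O (H0) → no; 1× O (H1) → no; 1× N (H0) → no; 1× C (H1) → no; 2× C (H3) → no.
Summing the matching environments: 3 + 2 = 5 matching atoms.

5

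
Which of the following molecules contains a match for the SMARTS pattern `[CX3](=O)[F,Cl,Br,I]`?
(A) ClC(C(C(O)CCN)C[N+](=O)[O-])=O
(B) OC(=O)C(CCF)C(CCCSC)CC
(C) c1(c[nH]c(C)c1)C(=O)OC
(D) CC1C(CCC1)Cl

A

[CX3](=O)[F,Cl,Br,I] describes a carbonyl carbon bonded to a halogen (an acyl halide).
(A) contains an acyl chloride (-C(=O)Cl), which satisfies every atom and bond constraint.
(B) has a carboxylic acid group (-C(=O)OH) but the carbonyl is bonded to -OH, not to a halogen.
(C) has a methyl-ester group (-C(=O)OCH3) but the carbonyl is bonded to -O-C, not to a halogen.
(D) has a chloro substituent but the Cl is not on a carbonyl carbon.
So the answer is (A).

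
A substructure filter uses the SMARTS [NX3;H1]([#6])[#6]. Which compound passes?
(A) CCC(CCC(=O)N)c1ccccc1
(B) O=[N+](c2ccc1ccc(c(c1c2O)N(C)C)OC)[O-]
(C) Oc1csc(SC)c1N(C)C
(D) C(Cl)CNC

D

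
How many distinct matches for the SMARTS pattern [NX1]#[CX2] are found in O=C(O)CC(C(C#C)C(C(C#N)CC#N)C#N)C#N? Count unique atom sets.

4

[NX1]#[CX2] is the SMARTS for a nitrile: a nitrogen triple-bonded to a two-connected carbon.
The molecule carries 4 separate instances of a nitrile (-C#N) meeting every constraint; each maps to a distinct set of atoms, giving 4 matches.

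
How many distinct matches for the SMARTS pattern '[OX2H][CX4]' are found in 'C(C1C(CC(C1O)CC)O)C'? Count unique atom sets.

[OX2H][CX4] is the SMARTS for an aliphatic alcohol: a hydroxyl oxygen bound to an sp3 (X4) carbon.
The molecule carries 2 separate instances of a hydroxyl group (-OH) meeting every constraint; each maps to a distinct set of atoms, giving 2 matches.

2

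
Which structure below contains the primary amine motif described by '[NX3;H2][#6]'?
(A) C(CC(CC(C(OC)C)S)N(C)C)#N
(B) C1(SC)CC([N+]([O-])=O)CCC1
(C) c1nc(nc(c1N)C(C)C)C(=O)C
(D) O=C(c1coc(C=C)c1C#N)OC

C

[NX3;H2][#6] describes a trivalent nitrogen with two H attached to carbon (a primary amine).
(A) has a dimethylamino group (-N(CH3)2) but the nitrogen has H0, not H2.
(B) has a nitro group (-[N+](=O)[O-]) but the nitrogen is [N+] with no H, not NX3H2.
(C) contains a primary amino group (-NH2), which satisfies every atom and bond constraint.
(D) has a nitrile (-C#N) but the nitrogen is NX1 (triple-bonded), not NX3 with two H.
So the answer is (C).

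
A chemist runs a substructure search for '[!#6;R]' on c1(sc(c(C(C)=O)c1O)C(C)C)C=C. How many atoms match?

1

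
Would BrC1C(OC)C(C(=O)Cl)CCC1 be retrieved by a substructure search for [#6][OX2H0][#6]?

The pattern [#6][OX2H0][#6] describes an aliphatic oxygen bridging two carbons with no H on the oxygen — an ether.
The molecule carries a methoxy ether (-OCH3), whose atoms satisfy every constraint of the query, so the pattern matches.

Yes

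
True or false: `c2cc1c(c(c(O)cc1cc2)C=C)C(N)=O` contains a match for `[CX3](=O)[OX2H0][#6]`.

False

The pattern [CX3](=O)[OX2H0][#6] describes a carbonyl carbon bonded to an oxygen that is itself bonded to carbon (no H on that O) — an ester.
The closest candidate here is a primary amide (-C(=O)NH2), but the carbonyl is bonded to N, not to an O-C linkage. No other fragment satisfies the full query, so there is no match.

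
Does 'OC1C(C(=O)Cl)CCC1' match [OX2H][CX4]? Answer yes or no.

Yes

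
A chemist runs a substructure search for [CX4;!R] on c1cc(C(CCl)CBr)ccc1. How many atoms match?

3

The query [CX4;!R] means: aliphatic carbon with four total connections, not in a ring.
Check the 11 heavy atoms by environment: 3× C (X4, acyclic) → match; 6× c (aromatic, X3, in 6-ring) → no; 1× Br (X1, acyclic) → no; 1× Cl (X1, acyclic) → no.
That gives 3 matching atoms.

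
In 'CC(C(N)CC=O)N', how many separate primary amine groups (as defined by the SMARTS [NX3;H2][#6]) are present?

2

[NX3;H2][#6] is the SMARTS for a primary amine: a trivalent nitrogen with two H attached to carbon.
The molecule carries 2 separate instances of a primary amino group (-NH2) meeting every constraint; each maps to a distinct set of atoms, giving 2 matches.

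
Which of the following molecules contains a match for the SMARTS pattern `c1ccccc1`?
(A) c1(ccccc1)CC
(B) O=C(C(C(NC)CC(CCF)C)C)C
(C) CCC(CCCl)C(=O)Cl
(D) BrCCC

A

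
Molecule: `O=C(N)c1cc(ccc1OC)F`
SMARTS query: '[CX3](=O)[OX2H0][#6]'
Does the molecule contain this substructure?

The pattern [CX3](=O)[OX2H0][#6] describes a carbonyl carbon bonded to an oxygen that is itself bonded to carbon (no H on that O) — an ester.
The closest candidate here is a methoxy ether (-OCH3), but the ether oxygen is not adjacent to a C=O carbon. No other fragment satisfies the full query, so there is no match.

No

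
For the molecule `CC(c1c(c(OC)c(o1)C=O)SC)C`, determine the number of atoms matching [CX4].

5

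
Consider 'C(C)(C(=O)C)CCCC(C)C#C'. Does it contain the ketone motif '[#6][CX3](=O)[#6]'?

Yes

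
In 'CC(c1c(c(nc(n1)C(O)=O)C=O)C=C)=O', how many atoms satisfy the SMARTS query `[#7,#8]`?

The query [#7,#8] means: nitrogen or oxygen (comma = OR).
Check the 16 heavy atoms by environment: 2× n (aromatic) → match; 4× c (aromatic) → no; 6× C → no; 4× O → match.
Summing the matching environments: 2 + 4 = 6 matching atoms.

6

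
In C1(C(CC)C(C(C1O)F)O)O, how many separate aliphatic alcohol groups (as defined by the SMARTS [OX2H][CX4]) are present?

[OX2H][CX4] is the SMARTS for an aliphatic alcohol: a hydroxyl oxygen bound to an sp3 (X4) carbon.
The molecule carries 3 separate instances of a hydroxyl group (-OH) meeting every constraint; each maps to a distinct set of atoms, giving 3 matches.

3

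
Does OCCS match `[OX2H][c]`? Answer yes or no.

The pattern [OX2H][c] describes a hydroxyl oxygen attached to an aromatic carbon — a phenol.
The closest candidate here is a hydroxyl group (-OH), but the -OH is on an aliphatic carbon, not an aromatic c. No other fragment satisfies the full query, so there is no match.

No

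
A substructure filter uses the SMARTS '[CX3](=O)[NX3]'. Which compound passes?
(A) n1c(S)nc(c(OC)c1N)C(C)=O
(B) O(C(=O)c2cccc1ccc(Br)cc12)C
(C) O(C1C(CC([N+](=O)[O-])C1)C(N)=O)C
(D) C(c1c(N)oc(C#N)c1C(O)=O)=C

[CX3](=O)[NX3] describes a carbonyl carbon bonded to a trivalent nitrogen (an amide).
(A) has a primary amino group (-NH2) but the -NH2 is not attached to a carbonyl carbon.
(B) has a methyl-ester group (-C(=O)OCH3) but the carbonyl is bonded to O, not to an NX3 nitrogen.
(C) contains a primary amide (-C(=O)NH2), which satisfies every atom and bond constraint.
(D) has a carboxylic acid group (-C(=O)OH) but the carbonyl is bonded to O, not to an NX3 nitrogen.
So the answer is (C).

C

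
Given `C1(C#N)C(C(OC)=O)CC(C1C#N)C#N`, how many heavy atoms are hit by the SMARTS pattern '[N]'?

3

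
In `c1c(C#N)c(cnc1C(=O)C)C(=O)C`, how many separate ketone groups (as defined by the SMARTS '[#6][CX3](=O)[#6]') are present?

2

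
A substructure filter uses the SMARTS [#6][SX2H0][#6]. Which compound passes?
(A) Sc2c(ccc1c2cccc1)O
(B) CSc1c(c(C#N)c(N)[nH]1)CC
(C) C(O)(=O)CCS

B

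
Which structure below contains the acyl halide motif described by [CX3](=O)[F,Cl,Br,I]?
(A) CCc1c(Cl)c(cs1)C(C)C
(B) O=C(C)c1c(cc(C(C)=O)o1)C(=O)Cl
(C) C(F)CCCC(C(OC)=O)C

B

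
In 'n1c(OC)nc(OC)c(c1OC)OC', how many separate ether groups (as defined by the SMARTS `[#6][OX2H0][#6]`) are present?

[#6][OX2H0][#6] is the SMARTS for an ether: an aliphatic oxygen bridging two carbons with no H on the oxygen.
The molecule carries 4 separate instances of a methoxy ether (-OCH3) meeting every constraint; each maps to a distinct set of atoms, giving 4 matches.

4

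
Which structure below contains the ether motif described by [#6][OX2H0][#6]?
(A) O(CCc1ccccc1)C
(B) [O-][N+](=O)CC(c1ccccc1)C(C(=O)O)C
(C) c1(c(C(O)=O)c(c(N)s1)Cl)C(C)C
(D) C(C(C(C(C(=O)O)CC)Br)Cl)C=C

A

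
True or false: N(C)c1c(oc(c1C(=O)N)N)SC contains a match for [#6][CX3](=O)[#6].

False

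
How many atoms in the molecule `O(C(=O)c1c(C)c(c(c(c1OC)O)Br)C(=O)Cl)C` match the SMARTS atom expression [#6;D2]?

0

Check the 18 heavy atoms by environment: 6× c (aromatic, D3) → no; 3× C (D1) → no; 3× O (D1) → no; 1× Br (D1) → no; 2× C (D3) → no; 2× O (D2) → no; 1× Cl (D1) → no.
No environment satisfies the query, so 0 matching atoms.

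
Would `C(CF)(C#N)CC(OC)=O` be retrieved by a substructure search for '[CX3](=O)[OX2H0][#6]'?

The pattern [CX3](=O)[OX2H0][#6] describes a carbonyl carbon bonded to an oxygen that is itself bonded to carbon (no H on that O) — an ester.
The molecule carries a methyl-ester group (-C(=O)OCH3), whose atoms satisfy every constraint of the query, so the pattern matches.

Yes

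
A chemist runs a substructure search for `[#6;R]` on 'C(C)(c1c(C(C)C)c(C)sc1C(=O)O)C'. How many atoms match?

The query [#6;R] means: carbon that is part of a ring.
Check the 15 heavy atoms by environment: 1× s (aromatic, in 5-ring) → no; 4× c (aromatic, in 5-ring) → match; 8× C (acyclic) → no; 2× O (acyclic) → no.
That gives 4 matching atoms.

4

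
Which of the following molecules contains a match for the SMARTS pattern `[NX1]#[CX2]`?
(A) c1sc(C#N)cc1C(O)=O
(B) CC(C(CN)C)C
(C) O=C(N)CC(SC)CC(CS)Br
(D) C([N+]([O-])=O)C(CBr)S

A

[NX1]#[CX2] describes a nitrogen triple-bonded to a two-connected carbon (a nitrile).
(A) contains a nitrile (-C#N), which satisfies every atom and bond constraint.
(B) has a primary amino group (-NH2) but the nitrogen is NX3 (three connections), not NX1 triple-bonded.
(C) has a primary amide (-C(=O)NH2) but the nitrogen is NX3, not NX1.
(D) has a nitro group (-[N+](=O)[O-]) but there is no C#N triple bond.
So the answer is (A).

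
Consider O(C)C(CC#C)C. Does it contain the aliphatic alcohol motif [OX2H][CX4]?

No

The pattern [OX2H][CX4] describes a hydroxyl oxygen bound to an sp3 (X4) carbon — an aliphatic alcohol.
The closest candidate here is a methoxy ether (-OCH3), but the oxygen has H0 (ether), not H1. No other fragment satisfies the full query, so there is no match.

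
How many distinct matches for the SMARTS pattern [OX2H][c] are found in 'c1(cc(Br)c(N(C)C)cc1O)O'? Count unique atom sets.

2

[OX2H][c] is the SMARTS for a phenol: a hydroxyl oxygen attached to an aromatic carbon.
The molecule carries 2 separate instances of a hydroxyl group (-OH) meeting every constraint; each maps to a distinct set of atoms, giving 2 matches.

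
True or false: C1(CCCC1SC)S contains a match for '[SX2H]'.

True

The pattern [SX2H] describes an aliphatic sulfur with two connections, one being H — a thiol.
The molecule carries a thiol (-SH), whose atoms satisfy every constraint of the query, so the pattern matches.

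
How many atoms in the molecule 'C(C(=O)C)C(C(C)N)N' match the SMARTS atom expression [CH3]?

Check the 9 heavy atoms by environment: 1× C (H2) → no; 2× C (H1) → no; 2× C (H3) → match; 2× N (H2) → no; 1× C (H0) → no; 1× O (H0) → no.
That gives 2 matching atoms.

2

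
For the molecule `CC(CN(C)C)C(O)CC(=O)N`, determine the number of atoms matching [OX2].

The query [OX2] means: aliphatic oxygen with two total connections — ether, hydroxyl, or ester single-bond O.
Check the 12 heavy atoms by environment: 7× C (X4) → no; 1× C (X3) → no; 1× O (X1) → no; 2× N (X3) → no; 1× O (X2) → match.
That gives 1 matching atom.

1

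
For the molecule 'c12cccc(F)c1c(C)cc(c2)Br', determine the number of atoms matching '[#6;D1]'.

Check the 13 heavy atoms by environment: 5× c (aromatic, D3) → no; 5× c (aromatic, D2) → no; 1× F (D1) → no; 1× C (D1) → match; 1× Br (D1) → no.
That gives 1 matching atom.

1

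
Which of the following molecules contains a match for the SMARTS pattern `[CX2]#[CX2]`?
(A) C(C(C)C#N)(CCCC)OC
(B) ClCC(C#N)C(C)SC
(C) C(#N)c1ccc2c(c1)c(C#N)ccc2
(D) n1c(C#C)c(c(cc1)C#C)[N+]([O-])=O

[CX2]#[CX2] describes a carbon-carbon triple bond (an alkyne).
(A) has a nitrile (-C#N) but the triple bond is C#N, not C#C.
(B) has a nitrile (-C#N) but the triple bond is C#N, not C#C.
(C) has a nitrile (-C#N) but the triple bond is C#N, not C#C.
(D) contains an ethynyl group (-C#CH), which satisfies every atom and bond constraint.
So the answer is (D).

D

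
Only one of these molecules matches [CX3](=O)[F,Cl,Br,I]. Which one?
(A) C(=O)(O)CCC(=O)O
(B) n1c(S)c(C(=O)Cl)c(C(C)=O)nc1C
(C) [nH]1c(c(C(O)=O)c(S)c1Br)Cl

[CX3](=O)[F,Cl,Br,I] describes a carbonyl carbon bonded to a halogen (an acyl halide).
(A) has a carboxylic acid group (-C(=O)OH) but the carbonyl is bonded to -OH, not to a halogen.
(B) contains an acyl chloride (-C(=O)Cl), which satisfies every atom and bond constraint.
(C) has a carboxylic acid group (-C(=O)OH) but the carbonyl is bonded to -OH, not to a halogen.
So the answer is (B).

B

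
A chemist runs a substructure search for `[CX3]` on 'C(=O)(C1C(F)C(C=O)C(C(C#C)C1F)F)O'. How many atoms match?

2

The query [CX3] means: C with X3: aliphatic carbon with exactly 3 total connections.
Check the 16 heavy atoms by environment: 6× C (X4) → no; 3× F (X1) → no; 2× C (X3) → match; 2× O (X1) → no; 1× O (X2) → no; 2× C (X2) → no.
That gives 2 matching atoms.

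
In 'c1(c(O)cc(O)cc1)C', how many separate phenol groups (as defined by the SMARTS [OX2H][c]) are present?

2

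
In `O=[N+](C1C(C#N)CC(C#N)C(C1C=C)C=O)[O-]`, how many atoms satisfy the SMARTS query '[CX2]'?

2

The query [CX2] means: C with X2: aliphatic carbon with exactly 2 total connections.
Check the 17 heavy atoms by environment: 6× C (X4) → no; 2× C (X2) → match; 2× N (X1) → no; 1× N (charge +1, X3) → no; 1× O (charge -1, X1) → no; 2× O (X1) → no; 3× C (X3) → no.
That gives 2 matching atoms.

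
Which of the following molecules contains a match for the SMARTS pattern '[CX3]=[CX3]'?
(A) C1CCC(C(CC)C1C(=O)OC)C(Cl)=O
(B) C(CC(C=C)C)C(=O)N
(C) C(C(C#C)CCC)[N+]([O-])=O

B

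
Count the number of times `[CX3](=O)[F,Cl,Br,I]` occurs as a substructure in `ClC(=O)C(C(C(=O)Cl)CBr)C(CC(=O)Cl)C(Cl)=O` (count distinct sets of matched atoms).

[CX3](=O)[F,Cl,Br,I] is the SMARTS for an acyl halide: a carbonyl carbon bonded to a halogen.
The molecule carries 4 separate instances of an acyl chloride (-C(=O)Cl) meeting every constraint; each maps to a distinct set of atoms, giving 4 matches.

4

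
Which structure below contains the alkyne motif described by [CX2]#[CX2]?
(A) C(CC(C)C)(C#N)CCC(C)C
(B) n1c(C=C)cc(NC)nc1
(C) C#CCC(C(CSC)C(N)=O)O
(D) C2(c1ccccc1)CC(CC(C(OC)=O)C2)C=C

C

[CX2]#[CX2] describes a carbon-carbon triple bond (an alkyne).
(A) has a nitrile (-C#N) but the triple bond is C#N, not C#C.
(B) has a vinyl group (-CH=CH2) but the C=C is a double bond; both carbons are CX3, not CX2.
(C) contains an ethynyl group (-C#CH), which satisfies every atom and bond constraint.
(D) has a vinyl group (-CH=CH2) but the C=C is a double bond; both carbons are CX3, not CX2.
So the answer is (C).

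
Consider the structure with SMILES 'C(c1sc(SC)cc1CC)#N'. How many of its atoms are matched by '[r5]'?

Check the 11 heavy atoms by environment: 1× s (aromatic, in 5-ring) → match; 4× c (aromatic, in 5-ring) → match; 1× S (acyclic) → no; 4× C (acyclic) → no; 1× N (acyclic) → no.
Summing the matching environments: 1 + 4 = 5 matching atoms.

5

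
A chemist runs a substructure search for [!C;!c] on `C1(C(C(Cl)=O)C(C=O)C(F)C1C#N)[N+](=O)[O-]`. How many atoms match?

8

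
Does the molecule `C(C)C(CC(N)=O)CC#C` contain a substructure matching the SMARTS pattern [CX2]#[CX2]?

Yes

The pattern [CX2]#[CX2] describes a carbon-carbon triple bond — an alkyne.
The molecule carries an ethynyl group (-C#CH), whose atoms satisfy every constraint of the query, so the pattern matches.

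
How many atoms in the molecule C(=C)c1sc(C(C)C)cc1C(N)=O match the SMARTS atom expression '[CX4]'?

3

Check the 13 heavy atoms by environment: 1× s (aromatic, X2) → no; 4× c (aromatic, X3) → no; 3× C (X3) → no; 3× C (X4) → match; 1× O (X1) → no; 1× N (X3) → no.
That gives 3 matching atoms.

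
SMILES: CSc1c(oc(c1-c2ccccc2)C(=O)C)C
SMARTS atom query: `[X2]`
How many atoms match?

2

The query [X2] means: any atom with exactly two total connections (bonds + H).
Check the 17 heavy atoms by environment: 1× o (aromatic, X2) → match; 10× c (aromatic, X3) → no; 3× C (X4) → no; 1× C (X3) → no; 1× O (X1) → no; 1× S (X2) → match.
Summing the matching environments: 1 + 1 = 2 matching atoms.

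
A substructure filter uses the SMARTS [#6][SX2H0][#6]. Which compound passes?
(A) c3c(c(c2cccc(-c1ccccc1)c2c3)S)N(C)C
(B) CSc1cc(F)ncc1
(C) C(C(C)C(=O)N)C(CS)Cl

B

[#6][SX2H0][#6] describes an aliphatic sulfur bridging two carbons with no H on the sulfur (a thioether).
(A) has a thiol (-SH) but the sulfur has H1, not H0 bridging two carbons.
(B) contains a methylthio ether (-SCH3), which satisfies every atom and bond constraint.
(C) has a thiol (-SH) but the sulfur has H1, not H0 bridging two carbons.
So the answer is (B).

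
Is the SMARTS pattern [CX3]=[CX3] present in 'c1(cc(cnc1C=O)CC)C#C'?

No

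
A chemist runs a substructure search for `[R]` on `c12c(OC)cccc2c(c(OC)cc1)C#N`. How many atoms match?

Check the 16 heavy atoms by environment: 10× c (aromatic, in 6-ring) → match; 2× O (acyclic) → no; 3× C (acyclic) → no; 1× N (acyclic) → no.
That gives 10 matching atoms.

10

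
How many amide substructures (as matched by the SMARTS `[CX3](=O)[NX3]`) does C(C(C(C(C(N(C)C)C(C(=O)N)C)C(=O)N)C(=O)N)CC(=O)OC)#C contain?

3

[CX3](=O)[NX3] is the SMARTS for an amide: a carbonyl carbon bonded to a trivalent nitrogen.
The molecule carries 3 separate instances of a primary amide (-C(=O)NH2) meeting every constraint; each maps to a distinct set of atoms, giving 3 matches.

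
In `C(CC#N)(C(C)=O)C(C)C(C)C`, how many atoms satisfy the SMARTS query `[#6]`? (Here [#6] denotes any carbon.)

Check the 12 heavy atoms by environment: 10× C → match; 1× N → no; 1× O → no.
That gives 10 matching atoms.

10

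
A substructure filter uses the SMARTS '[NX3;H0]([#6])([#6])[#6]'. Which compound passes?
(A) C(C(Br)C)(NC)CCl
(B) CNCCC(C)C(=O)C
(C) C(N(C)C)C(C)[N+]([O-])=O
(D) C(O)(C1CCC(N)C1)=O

[NX3;H0]([#6])([#6])[#6] describes a trivalent nitrogen with no H, bonded to three carbons (a tertiary amine).
(A) has an N-methylamino group (-NHCH3) but the nitrogen still has one H (H1), not H0.
(B) has an N-methylamino group (-NHCH3) but the nitrogen still has one H (H1), not H0.
(C) contains a dimethylamino group (-N(CH3)2), which satisfies every atom and bond constraint.
(D) has a primary amino group (-NH2) but the nitrogen has H2, not H0 with three carbons.
So the answer is (C).

C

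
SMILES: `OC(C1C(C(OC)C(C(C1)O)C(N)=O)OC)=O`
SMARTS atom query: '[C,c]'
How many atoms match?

10

The query [C,c] means: comma = OR; matches aliphatic or aromatic carbon — same as #6.
Check the 17 heavy atoms by environment: 10× C → match; 6× O → no; 1× N → no.
That gives 10 matching atoms.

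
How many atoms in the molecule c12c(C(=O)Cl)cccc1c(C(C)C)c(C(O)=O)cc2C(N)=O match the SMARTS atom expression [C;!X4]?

3

The query [C;!X4] means: aliphatic carbon that does not have four total connections.
Check the 22 heavy atoms by environment: 10× c (aromatic, X3) → no; 3× C (X3) → match; 3× O (X1) → no; 1× O (X2) → no; 1× Cl (X1) → no; 1× N (X3) → no; 3× C (X4) → no.
That gives 3 matching atoms.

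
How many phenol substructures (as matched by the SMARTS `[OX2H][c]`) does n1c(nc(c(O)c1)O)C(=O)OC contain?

[OX2H][c] is the SMARTS for a phenol: a hydroxyl oxygen attached to an aromatic carbon.
The molecule carries 2 separate instances of a hydroxyl group (-OH) meeting every constraint; each maps to a distinct set of atoms, giving 2 matches.

2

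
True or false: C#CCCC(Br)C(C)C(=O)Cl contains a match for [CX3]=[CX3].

False

The pattern [CX3]=[CX3] describes a non-aromatic C=C double bond between two sp2 carbons — an alkene.
The closest candidate here is an ethynyl group (-C#CH), but the C-C bond is a triple bond, not a double bond. No other fragment satisfies the full query, so there is no match.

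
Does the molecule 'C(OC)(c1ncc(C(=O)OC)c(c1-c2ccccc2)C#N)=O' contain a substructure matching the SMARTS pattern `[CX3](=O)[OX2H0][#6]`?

Yes

The pattern [CX3](=O)[OX2H0][#6] describes a carbonyl carbon bonded to an oxygen that is itself bonded to carbon (no H on that O) — an ester.
The molecule carries a methyl-ester group (-C(=O)OCH3), whose atoms satisfy every constraint of the query, so the pattern matches.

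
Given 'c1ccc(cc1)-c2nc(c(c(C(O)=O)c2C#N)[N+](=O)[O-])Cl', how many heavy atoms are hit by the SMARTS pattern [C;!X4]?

2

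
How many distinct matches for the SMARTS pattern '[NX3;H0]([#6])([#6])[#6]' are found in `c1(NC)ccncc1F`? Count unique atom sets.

[NX3;H0]([#6])([#6])[#6] is the SMARTS for a tertiary amine: a trivalent nitrogen with no H, bonded to three carbons.
The molecule has an N-methylamino group (-NHCH3), but the nitrogen still has one H (H1), not H0; nothing else fits, so there are 0 matches.

0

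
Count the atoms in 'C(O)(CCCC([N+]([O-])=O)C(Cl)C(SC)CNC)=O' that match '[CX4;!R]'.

9

The query [CX4;!R] means: aliphatic carbon with four total connections, not in a ring.
Check the 18 heavy atoms by environment: 9× C (X4, acyclic) → match; 1× S (X2, acyclic) → no; 1× N (X3, acyclic) → no; 1× Cl (X1, acyclic) → no; 1× N (charge +1, X3, acyclic) → no; 1× O (charge -1, X1, acyclic) → no; 2× O (X1, acyclic) → no; 1× C (X3, acyclic) → no; 1× O (X2, acyclic) → no.
That gives 9 matching atoms.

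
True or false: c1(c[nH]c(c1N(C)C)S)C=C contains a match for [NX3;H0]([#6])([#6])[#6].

The pattern [NX3;H0]([#6])([#6])[#6] describes a trivalent nitrogen with no H, bonded to three carbons — a tertiary amine.
The molecule carries a dimethylamino group (-N(CH3)2), whose atoms satisfy every constraint of the query, so the pattern matches.

True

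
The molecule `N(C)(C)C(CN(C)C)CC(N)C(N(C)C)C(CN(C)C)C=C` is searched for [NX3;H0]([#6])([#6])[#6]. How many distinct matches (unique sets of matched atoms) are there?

4

[NX3;H0]([#6])([#6])[#6] is the SMARTS for a tertiary amine: a trivalent nitrogen with no H, bonded to three carbons.
The molecule carries 4 separate instances of a dimethylamino group (-N(CH3)2) meeting every constraint; each maps to a distinct set of atoms, giving 4 matches.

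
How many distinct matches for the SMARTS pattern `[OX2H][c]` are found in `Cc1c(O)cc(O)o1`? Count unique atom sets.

2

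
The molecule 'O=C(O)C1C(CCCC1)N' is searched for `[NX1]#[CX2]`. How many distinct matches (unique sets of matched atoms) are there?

0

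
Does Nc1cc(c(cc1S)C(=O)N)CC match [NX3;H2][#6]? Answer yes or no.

Yes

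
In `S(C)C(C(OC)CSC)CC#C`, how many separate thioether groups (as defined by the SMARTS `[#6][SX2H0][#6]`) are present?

2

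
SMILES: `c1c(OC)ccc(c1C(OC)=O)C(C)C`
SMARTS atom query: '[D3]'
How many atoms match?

5

The query [D3] means: atom with exactly three heavy-atom neighbours.
Check the 15 heavy atoms by environment: 3× c (aromatic, D2) → no; 3× c (aromatic, D3) → match; 2× C (D3) → match; 1× O (D1) → no; 2× O (D2) → no; 4× C (D1) → no.
Summing the matching environments: 3 + 2 = 5 matching atoms.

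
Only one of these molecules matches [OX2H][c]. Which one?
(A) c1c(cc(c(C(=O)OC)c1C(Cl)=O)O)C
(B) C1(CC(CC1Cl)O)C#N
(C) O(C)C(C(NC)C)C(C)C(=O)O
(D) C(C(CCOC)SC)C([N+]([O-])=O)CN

[OX2H][c] describes a hydroxyl oxygen attached to an aromatic carbon (a phenol).
(A) contains a hydroxyl group (-OH), which satisfies every atom and bond constraint.
(B) has a hydroxyl group (-OH) but the -OH is on an aliphatic carbon, not an aromatic c.
(C) has a methoxy ether (-OCH3) but the oxygen has H0, not H1.
(D) has a methoxy ether (-OCH3) but the oxygen has H0, not H1.
So the answer is (A).

A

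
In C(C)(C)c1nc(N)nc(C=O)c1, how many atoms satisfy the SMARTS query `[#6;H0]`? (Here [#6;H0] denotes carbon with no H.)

3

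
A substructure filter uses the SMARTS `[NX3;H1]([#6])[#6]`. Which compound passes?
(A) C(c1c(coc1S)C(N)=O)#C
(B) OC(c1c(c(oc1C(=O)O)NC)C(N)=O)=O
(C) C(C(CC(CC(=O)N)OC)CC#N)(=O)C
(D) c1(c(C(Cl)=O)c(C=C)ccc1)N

[NX3;H1]([#6])[#6] describes a trivalent nitrogen with one H, bonded to two carbons (a secondary amine).
(A) has a primary amide (-C(=O)NH2) but the -C(=O)NH2 nitrogen has H2, not H1.
(B) contains an N-methylamino group (-NHCH3), which satisfies every atom and bond constraint.
(C) has a primary amide (-C(=O)NH2) but the -C(=O)NH2 nitrogen has H2, not H1.
(D) has a primary amino group (-NH2) but the nitrogen has H2 and only one carbon neighbour.
So the answer is (B).

B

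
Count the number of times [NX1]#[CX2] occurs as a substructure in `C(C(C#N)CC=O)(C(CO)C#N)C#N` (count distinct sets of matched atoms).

3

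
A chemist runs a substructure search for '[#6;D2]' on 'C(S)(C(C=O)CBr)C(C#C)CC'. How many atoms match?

The query [#6;D2] means: any carbon bonded to exactly two heavy atoms.
Check the 12 heavy atoms by environment: 4× C (D2) → match; 3× C (D3) → no; 2× C (D1) → no; 1× S (D1) → no; 1× O (D1) → no; 1× Br (D1) → no.
That gives 4 matching atoms.

4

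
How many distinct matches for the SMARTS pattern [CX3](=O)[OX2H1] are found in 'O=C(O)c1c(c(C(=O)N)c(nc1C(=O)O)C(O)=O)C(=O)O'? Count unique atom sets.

[CX3](=O)[OX2H1] is the SMARTS for a carboxylic acid: an sp2 carbon double-bonded to O and single-bonded to an -OH oxygen.
The molecule carries 4 separate instances of a carboxylic acid group (-C(=O)OH) meeting every constraint; each maps to a distinct set of atoms, giving 4 matches.

4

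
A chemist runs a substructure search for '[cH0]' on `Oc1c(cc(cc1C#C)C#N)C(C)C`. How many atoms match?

Check the 14 heavy atoms by environment: 4× c (aromatic, H0) → match; 2× c (aromatic, H1) → no; 2× C (H1) → no; 2× C (H3) → no; 1× O (H1) → no; 2× C (H0) → no; 1× N (H0) → no.
That gives 4 matching atoms.

4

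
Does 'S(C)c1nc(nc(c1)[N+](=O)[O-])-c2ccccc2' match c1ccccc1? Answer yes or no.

The pattern c1ccccc1 describes six aromatic carbons in a ring — a benzene ring.
The molecule carries a phenyl ring, whose atoms satisfy every constraint of the query, so the pattern matches.

Yes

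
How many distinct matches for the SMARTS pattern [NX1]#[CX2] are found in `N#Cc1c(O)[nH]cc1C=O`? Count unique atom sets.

1

[NX1]#[CX2] is the SMARTS for a nitrile: a nitrogen triple-bonded to a two-connected carbon.
Exactly one fragment in the molecule meets all constraints, giving 1 match.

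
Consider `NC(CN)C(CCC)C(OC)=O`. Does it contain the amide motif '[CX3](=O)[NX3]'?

No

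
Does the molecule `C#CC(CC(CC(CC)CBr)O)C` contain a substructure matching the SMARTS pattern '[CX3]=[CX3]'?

The pattern [CX3]=[CX3] describes a non-aromatic C=C double bond between two sp2 carbons — an alkene.
The closest candidate here is an ethynyl group (-C#CH), but the C-C bond is a triple bond, not a double bond. No other fragment satisfies the full query, so there is no match.

No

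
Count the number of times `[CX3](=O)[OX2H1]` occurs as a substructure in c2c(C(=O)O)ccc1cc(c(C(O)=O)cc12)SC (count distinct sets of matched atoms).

2

[CX3](=O)[OX2H1] is the SMARTS for a carboxylic acid: an sp2 carbon double-bonded to O and single-bonded to an -OH oxygen.
The molecule carries 2 separate instances of a carboxylic acid group (-C(=O)OH) meeting every constraint; each maps to a distinct set of atoms, giving 2 matches.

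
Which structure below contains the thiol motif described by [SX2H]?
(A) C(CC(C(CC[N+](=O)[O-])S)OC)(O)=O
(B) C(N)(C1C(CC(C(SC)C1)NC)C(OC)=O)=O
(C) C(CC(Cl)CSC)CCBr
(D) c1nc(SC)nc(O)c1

A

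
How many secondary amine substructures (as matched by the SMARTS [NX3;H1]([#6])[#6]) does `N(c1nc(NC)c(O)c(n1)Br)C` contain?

2

[NX3;H1]([#6])[#6] is the SMARTS for a secondary amine: a trivalent nitrogen with one H, bonded to two carbons.
The molecule carries 2 separate instances of an N-methylamino group (-NHCH3) meeting every constraint; each maps to a distinct set of atoms, giving 2 matches.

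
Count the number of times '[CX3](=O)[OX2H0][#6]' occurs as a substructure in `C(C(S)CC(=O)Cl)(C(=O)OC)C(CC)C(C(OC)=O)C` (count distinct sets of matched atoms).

[CX3](=O)[OX2H0][#6] is the SMARTS for an ester: a carbonyl carbon bonded to an oxygen that is itself bonded to carbon (no H on that O).
The molecule carries 2 separate instances of a methyl-ester group (-C(=O)OCH3) meeting every constraint; each maps to a distinct set of atoms, giving 2 matches.

2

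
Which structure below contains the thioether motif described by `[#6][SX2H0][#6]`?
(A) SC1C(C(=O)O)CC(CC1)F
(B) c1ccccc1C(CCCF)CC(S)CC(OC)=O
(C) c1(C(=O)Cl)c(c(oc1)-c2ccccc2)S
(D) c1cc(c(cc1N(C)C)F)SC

[#6][SX2H0][#6] describes an aliphatic sulfur bridging two carbons with no H on the sulfur (a thioether).
(A) has a thiol (-SH) but the sulfur has H1, not H0 bridging two carbons.
(B) has a thiol (-SH) but the sulfur has H1, not H0 bridging two carbons.
(C) has a thiol (-SH) but the sulfur has H1, not H0 bridging two carbons.
(D) contains a methylthio ether (-SCH3), which satisfies every atom and bond constraint.
So the answer is (D).

D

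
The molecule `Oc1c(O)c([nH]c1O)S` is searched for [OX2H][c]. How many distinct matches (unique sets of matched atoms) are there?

[OX2H][c] is the SMARTS for a phenol: a hydroxyl oxygen attached to an aromatic carbon.
The molecule carries 3 separate instances of a hydroxyl group (-OH) meeting every constraint; each maps to a distinct set of atoms, giving 3 matches.

3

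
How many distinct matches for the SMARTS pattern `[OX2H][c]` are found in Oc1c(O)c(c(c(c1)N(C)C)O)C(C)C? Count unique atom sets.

3

[OX2H][c] is the SMARTS for a phenol: a hydroxyl oxygen attached to an aromatic carbon.
The molecule carries 3 separate instances of a hydroxyl group (-OH) meeting every constraint; each maps to a distinct set of atoms, giving 3 matches.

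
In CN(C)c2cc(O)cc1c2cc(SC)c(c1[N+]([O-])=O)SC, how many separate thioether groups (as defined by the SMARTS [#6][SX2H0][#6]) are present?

2

[#6][SX2H0][#6] is the SMARTS for a thioether: an aliphatic sulfur bridging two carbons with no H on the sulfur.
The molecule carries 2 separate instances of a methylthio ether (-SCH3) meeting every constraint; each maps to a distinct set of atoms, giving 2 matches.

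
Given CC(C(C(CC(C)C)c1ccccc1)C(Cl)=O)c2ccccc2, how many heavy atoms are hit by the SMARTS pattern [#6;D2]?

11

The query [#6;D2] means: any carbon bonded to exactly two heavy atoms.
Check the 23 heavy atoms by environment: 3× C (D1) → no; 5× C (D3) → no; 1× C (D2) → match; 2× c (aromatic, D3) → no; 10× c (aromatic, D2) → match; 1× O (D1) → no; 1× Cl (D1) → no.
Summing the matching environments: 1 + 10 = 11 matching atoms.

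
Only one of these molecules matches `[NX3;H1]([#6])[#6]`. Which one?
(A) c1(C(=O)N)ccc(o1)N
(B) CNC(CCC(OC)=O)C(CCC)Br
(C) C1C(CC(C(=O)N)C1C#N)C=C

B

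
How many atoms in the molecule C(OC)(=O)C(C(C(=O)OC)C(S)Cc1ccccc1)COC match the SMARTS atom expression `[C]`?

10

The query [C] means: uppercase C matches aliphatic (non-aromatic) carbon only.
Check the 22 heavy atoms by environment: 10× C → match; 5× O → no; 1× S → no; 6× c (aromatic) → no.
That gives 10 matching atoms.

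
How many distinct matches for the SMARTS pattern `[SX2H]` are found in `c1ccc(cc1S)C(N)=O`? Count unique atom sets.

1

[SX2H] is the SMARTS for a thiol: an aliphatic sulfur with two connections, one being H.
Exactly one fragment in the molecule meets all constraints, giving 1 match.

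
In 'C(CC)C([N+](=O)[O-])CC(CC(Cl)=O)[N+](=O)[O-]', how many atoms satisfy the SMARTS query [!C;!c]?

The query [!C;!c] means: neither aliphatic nor aromatic carbon — same as [!#6].
Check the 16 heavy atoms by environment: 8× C → no; 3× O → match; 1× Cl → match; 2× N (charge +1) → match; 2× O (charge -1) → match.
Summing the matching environments: 3 + 1 + 2 + 2 = 8 matching atoms.

8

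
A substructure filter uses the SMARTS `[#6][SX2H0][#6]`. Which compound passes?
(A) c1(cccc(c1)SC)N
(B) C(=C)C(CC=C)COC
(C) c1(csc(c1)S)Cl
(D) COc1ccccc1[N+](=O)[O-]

[#6][SX2H0][#6] describes an aliphatic sulfur bridging two carbons with no H on the sulfur (a thioether).
(A) contains a methylthio ether (-SCH3), which satisfies every atom and bond constraint.
(B) has a methoxy ether (-OCH3) but the bridging atom is O, not S.
(C) has a thiol (-SH) but the sulfur has H1, not H0 bridging two carbons.
(D) has a methoxy ether (-OCH3) but the bridging atom is O, not S.
So the answer is (A).

A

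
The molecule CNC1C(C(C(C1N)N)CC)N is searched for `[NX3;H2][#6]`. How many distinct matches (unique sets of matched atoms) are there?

3

[NX3;H2][#6] is the SMARTS for a primary amine: a trivalent nitrogen with two H attached to carbon.
The molecule carries 3 separate instances of a primary amino group (-NH2) meeting every constraint; each maps to a distinct set of atoms, giving 3 matches.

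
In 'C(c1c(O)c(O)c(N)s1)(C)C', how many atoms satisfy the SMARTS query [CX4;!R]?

3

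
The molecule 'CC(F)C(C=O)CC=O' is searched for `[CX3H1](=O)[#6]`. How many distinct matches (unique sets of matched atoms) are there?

2

[CX3H1](=O)[#6] is the SMARTS for an aldehyde: an sp2 carbon with one H, double-bonded to O and single-bonded to carbon.
The molecule carries 2 separate instances of an aldehyde (-CHO) meeting every constraint; each maps to a distinct set of atoms, giving 2 matches.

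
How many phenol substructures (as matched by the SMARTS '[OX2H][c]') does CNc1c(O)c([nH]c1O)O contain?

[OX2H][c] is the SMARTS for a phenol: a hydroxyl oxygen attached to an aromatic carbon.
The molecule carries 3 separate instances of a hydroxyl group (-OH) meeting every constraint; each maps to a distinct set of atoms, giving 3 matches.

3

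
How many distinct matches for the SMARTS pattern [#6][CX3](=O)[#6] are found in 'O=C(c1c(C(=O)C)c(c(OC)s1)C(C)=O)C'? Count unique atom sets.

3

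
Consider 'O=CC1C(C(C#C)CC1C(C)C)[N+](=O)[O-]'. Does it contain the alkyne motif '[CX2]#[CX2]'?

Yes

The pattern [CX2]#[CX2] describes a carbon-carbon triple bond — an alkyne.
The molecule carries an ethynyl group (-C#CH), whose atoms satisfy every constraint of the query, so the pattern matches.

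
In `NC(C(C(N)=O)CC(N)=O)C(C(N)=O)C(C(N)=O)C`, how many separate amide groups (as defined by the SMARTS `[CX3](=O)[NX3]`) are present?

4

[CX3](=O)[NX3] is the SMARTS for an amide: a carbonyl carbon bonded to a trivalent nitrogen.
The molecule carries 4 separate instances of a primary amide (-C(=O)NH2) meeting every constraint; each maps to a distinct set of atoms, giving 4 matches.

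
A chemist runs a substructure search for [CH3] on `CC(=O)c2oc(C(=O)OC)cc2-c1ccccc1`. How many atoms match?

The query [CH3] means: aliphatic carbon with exactly three hydrogens.
Check the 18 heavy atoms by environment: 1× o (aromatic, H0) → no; 4× c (aromatic, H0) → no; 6× c (aromatic, H1) → no; 2× C (H0) → no; 3× O (H0) → no; 2× C (H3) → match.
That gives 2 matching atoms.

2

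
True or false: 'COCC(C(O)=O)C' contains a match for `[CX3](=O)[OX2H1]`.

The pattern [CX3](=O)[OX2H1] describes an sp2 carbon double-bonded to O and single-bonded to an -OH oxygen — a carboxylic acid.
The molecule carries a carboxylic acid group (-C(=O)OH), whose atoms satisfy every constraint of the query, so the pattern matches.

True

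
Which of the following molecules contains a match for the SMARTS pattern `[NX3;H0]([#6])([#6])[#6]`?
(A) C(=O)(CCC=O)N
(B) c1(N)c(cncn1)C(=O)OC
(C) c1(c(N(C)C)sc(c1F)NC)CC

[NX3;H0]([#6])([#6])[#6] describes a trivalent nitrogen with no H, bonded to three carbons (a tertiary amine).
(A) has a primary amide (-C(=O)NH2) but the amide nitrogen has H2 and only one carbon neighbour.
(B) has a primary amino group (-NH2) but the nitrogen has H2, not H0 with three carbons.
(C) contains a dimethylamino group (-N(CH3)2), which satisfies every atom and bond constraint.
So the answer is (C).

C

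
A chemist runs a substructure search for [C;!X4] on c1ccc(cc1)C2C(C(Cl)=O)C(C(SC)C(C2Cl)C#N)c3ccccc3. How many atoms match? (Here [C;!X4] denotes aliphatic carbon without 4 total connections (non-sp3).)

2

The query [C;!X4] means: aliphatic carbon that does not have four total connections.
Check the 26 heavy atoms by environment: 7× C (X4) → no; 12× c (aromatic, X3) → no; 2× Cl (X1) → no; 1× C (X2) → match; 1× N (X1) → no; 1× C (X3) → match; 1× O (X1) → no; 1× S (X2) → no.
Summing the matching environments: 1 + 1 = 2 matching atoms.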